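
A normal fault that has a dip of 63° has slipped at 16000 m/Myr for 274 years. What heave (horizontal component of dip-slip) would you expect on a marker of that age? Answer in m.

1.99 m

dip-slip = rate × time = 16000 m/Myr × 274 years = 4.384 m
heave = dip-slip × cos(dip) = 4.384 × cos(63°) = 1.99 m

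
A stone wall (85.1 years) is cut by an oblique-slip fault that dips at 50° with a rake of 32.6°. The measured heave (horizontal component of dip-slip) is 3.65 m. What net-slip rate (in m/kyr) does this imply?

124 m/kyr

dip-slip = heave / cos(dip) = 3.65 / cos(50°) = 5.678 m
net slip = dip-slip / sin(rake) = 5.678 / sin(32.6°) = 10.54 m
rate = 10.54 m / 85.1 years = 0.124 m/yr = 124 m/kyr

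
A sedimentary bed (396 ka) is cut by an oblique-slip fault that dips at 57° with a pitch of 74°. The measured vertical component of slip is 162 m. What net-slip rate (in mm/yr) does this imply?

0.507 mm/yr

dip-slip = throw / sin(dip) = 162 / sin(57°) = 193.2 m
net slip = dip-slip / sin(rake) = 193.2 / sin(74°) = 200.9 m
rate = 200.9 m / 396 ka = 0.000507 m/yr = 0.507 mm/yr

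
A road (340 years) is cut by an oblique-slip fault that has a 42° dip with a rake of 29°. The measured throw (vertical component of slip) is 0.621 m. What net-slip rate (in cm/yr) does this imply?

dip-slip = throw / sin(dip) = 0.621 / sin(42°) = 0.9281 m
net slip = dip-slip / sin(rake) = 0.9281 / sin(29°) = 1.914 m
rate = 1.914 m / 340 years = 0.00563 m/yr = 0.563 cm/yr

0.563 cm/yr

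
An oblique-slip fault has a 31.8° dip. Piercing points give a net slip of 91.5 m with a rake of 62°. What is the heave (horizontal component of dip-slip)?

dip-slip = net slip × sin(rake) = 91.5 m × sin(62°) = 80.79 m
heave = dip-slip × cos(dip) = 80.79 × cos(31.8°) = 68.7 m

68.7 m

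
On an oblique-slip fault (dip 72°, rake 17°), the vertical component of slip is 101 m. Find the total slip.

363 m

dip-slip = throw / sin(dip) = 101 / sin(72°) = 106.2 m
net slip = dip-slip / sin(rake) = 106.2 / sin(17°) = 363 m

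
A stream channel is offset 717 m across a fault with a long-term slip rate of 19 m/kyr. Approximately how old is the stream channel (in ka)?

37.7 ka

age = offset / rate = 717 m / (19 m/kyr) = 37700 yr = 37.7 ka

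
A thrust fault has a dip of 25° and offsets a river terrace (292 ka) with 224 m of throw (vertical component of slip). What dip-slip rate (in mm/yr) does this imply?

1.82 mm/yr

dip-slip = throw / sin(dip) = 224 m / sin(25°) = 530 m
rate = 530 m / 292 ka = 0.00182 m/yr = 1.82 mm/yr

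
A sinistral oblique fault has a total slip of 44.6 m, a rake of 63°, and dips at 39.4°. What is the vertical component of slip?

25.2 m

dip-slip = net slip × sin(rake) = 44.6 m × sin(63°) = 39.74 m
throw = dip-slip × sin(dip) = 39.74 × sin(39.4°) = 25.2 m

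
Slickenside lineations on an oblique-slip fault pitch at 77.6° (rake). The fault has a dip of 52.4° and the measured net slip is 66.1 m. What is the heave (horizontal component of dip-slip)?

39.4 m

dip-slip = net slip × sin(rake) = 66.1 m × sin(77.6°) = 64.56 m
heave = dip-slip × cos(dip) = 64.56 × cos(52.4°) = 39.4 m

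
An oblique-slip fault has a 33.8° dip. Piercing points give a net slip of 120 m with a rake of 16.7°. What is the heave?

28.7 m

dip-slip = net slip × sin(rake) = 120 m × sin(16.7°) = 34.48 m
heave = dip-slip × cos(dip) = 34.48 × cos(33.8°) = 28.7 m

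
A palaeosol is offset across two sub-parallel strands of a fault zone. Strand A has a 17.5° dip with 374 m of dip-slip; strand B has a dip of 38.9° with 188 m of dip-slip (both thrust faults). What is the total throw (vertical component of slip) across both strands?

231 m

throw_A = 374 × sin(17.5°) = 112.5 m
throw_B = 188 × sin(38.9°) = 118.1 m
total = 112.5 + 118.1 = 231 m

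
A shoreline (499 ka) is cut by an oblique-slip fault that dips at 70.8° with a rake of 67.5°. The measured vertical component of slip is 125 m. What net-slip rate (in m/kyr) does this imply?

dip-slip = throw / sin(dip) = 125 / sin(70.8°) = 132.4 m
net slip = dip-slip / sin(rake) = 132.4 / sin(67.5°) = 143.3 m
rate = 143.3 m / 499 ka = 0.000287 m/yr = 0.287 m/kyr

0.287 m/kyr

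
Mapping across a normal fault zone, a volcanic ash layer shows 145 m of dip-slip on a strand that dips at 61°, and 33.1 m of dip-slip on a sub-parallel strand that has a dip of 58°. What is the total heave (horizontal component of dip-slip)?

heave_A = 145 × cos(61°) = 70.30 m
heave_B = 33.1 × cos(58°) = 17.54 m
total = 70.30 + 17.54 = 87.8 m

87.8 m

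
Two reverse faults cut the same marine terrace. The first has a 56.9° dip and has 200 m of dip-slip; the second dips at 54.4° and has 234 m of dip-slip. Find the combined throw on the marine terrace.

358 m

throw_A = 200 × sin(56.9°) = 167.5 m
throw_B = 234 × sin(54.4°) = 190.3 m
total = 167.5 + 190.3 = 358 m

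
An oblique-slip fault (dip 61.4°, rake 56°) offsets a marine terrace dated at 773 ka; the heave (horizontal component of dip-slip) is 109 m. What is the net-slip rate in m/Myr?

dip-slip = heave / cos(dip) = 109 / cos(61.4°) = 227.7 m
net slip = dip-slip / sin(rake) = 227.7 / sin(56°) = 274.7 m
rate = 274.7 m / 773 ka = 0.000355 m/yr = 355 m/Myr

355 m/Myr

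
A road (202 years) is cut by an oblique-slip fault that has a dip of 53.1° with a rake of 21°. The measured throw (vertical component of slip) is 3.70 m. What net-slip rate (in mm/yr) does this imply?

dip-slip = throw / sin(dip) = 3.70 / sin(53.1°) = 4.627 m
net slip = dip-slip / sin(rake) = 4.627 / sin(21°) = 12.91 m
rate = 12.91 m / 202 years = 0.0639 m/yr = 63.9 mm/yr

63.9 mm/yr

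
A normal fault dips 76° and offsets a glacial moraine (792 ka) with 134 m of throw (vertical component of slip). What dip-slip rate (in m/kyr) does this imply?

dip-slip = throw / sin(dip) = 134 m / sin(76°) = 138.1 m
rate = 138.1 m / 792 ka = 0.000174 m/yr = 0.174 m/kyr

0.174 m/kyr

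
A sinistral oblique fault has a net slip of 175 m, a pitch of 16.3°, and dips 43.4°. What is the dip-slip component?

dip-slip = net slip × sin(rake) = 175 m × sin(16.3°) = 49.1 m

49.1 m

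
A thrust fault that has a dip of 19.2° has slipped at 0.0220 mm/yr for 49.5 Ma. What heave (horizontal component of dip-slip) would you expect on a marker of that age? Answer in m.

dip-slip = rate × time = 0.0220 mm/yr × 49.5 Ma = 1089 m
heave = dip-slip × cos(dip) = 1089 × cos(19.2°) = 1030 m

1030 m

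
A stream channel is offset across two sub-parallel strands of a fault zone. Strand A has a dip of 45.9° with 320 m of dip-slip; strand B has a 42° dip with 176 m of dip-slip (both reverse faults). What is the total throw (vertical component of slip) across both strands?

throw_A = 320 × sin(45.9°) = 229.8 m
throw_B = 176 × sin(42°) = 117.8 m
total = 229.8 + 117.8 = 348 m

348 m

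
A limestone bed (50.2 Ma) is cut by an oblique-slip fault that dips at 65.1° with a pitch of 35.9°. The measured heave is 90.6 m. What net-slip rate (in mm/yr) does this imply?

0.00731 mm/yr

dip-slip = heave / cos(dip) = 90.6 / cos(65.1°) = 215.2 m
net slip = dip-slip / sin(rake) = 215.2 / sin(35.9°) = 367 m
rate = 367 m / 50.2 Ma = 0.00000731 m/yr = 0.00731 mm/yr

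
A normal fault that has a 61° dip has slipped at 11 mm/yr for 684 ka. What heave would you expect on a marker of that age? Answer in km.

dip-slip = rate × time = 11 mm/yr × 684 ka = 7524 m
heave = dip-slip × cos(dip) = 7524 × cos(61°) = 3650 m = 3.65 km

3.65 km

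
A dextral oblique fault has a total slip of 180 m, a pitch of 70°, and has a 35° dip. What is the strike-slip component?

61.6 m

strike-slip = net slip × cos(rake) = 180 m × cos(70°) = 61.6 m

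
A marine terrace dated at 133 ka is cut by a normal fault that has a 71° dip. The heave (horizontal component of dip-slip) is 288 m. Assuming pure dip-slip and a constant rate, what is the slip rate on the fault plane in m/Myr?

dip-slip = heave / cos(dip) = 288 m / cos(71°) = 884.6 m
rate = 884.6 m / 133 ka = 0.00665 m/yr = 6650 m/Myr

6650 m/Myr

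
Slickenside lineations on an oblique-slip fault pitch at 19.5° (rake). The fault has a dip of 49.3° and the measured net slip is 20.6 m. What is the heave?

dip-slip = net slip × sin(rake) = 20.6 m × sin(19.5°) = 6.876 m
heave = dip-slip × cos(dip) = 6.876 × cos(49.3°) = 4.48 m

4.48 m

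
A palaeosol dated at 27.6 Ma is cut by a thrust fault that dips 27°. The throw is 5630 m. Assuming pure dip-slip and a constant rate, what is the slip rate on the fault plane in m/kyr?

dip-slip = throw / sin(dip) = 5630 m / sin(27°) = 12400 m
rate = 12400 m / 27.6 Ma = 0.000449 m/yr = 0.449 m/kyr

0.449 m/kyr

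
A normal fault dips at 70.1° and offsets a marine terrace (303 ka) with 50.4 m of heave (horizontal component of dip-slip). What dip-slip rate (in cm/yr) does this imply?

dip-slip = heave / cos(dip) = 50.4 m / cos(70.1°) = 148.1 m
rate = 148.1 m / 303 ka = 0.000489 m/yr = 0.0489 cm/yr

0.0489 cm/yr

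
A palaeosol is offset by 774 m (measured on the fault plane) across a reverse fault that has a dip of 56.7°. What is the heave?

heave = dip-slip × cos(dip) = 774 m × cos(56.7°) = 425 m

425 m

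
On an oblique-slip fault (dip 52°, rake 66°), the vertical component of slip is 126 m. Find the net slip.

dip-slip = throw / sin(dip) = 126 / sin(52°) = 159.9 m
net slip = dip-slip / sin(rake) = 159.9 / sin(66°) = 175 m

175 m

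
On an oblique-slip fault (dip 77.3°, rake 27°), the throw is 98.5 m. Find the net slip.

222 m

dip-slip = throw / sin(dip) = 98.5 / sin(77.3°) = 101 m
net slip = dip-slip / sin(rake) = 101 / sin(27°) = 222 m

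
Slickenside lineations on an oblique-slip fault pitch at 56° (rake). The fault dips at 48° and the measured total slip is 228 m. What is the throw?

dip-slip = net slip × sin(rake) = 228 m × sin(56°) = 189 m
throw = dip-slip × sin(dip) = 189 × sin(48°) = 140 m

140 m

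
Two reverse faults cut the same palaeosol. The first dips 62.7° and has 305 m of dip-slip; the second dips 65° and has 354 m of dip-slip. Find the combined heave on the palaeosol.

heave_A = 305 × cos(62.7°) = 139.9 m
heave_B = 354 × cos(65°) = 149.6 m
total = 139.9 + 149.6 = 289 m

289 m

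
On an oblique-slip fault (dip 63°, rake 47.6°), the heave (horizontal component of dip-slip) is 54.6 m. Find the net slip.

163 m

dip-slip = heave / cos(dip) = 54.6 / cos(63°) = 120.3 m
net slip = dip-slip / sin(rake) = 120.3 / sin(47.6°) = 163 m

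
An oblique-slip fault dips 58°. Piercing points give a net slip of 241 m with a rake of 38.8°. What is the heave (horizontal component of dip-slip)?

80 m

dip-slip = net slip × sin(rake) = 241 m × sin(38.8°) = 151 m
heave = dip-slip × cos(dip) = 151 × cos(58°) = 80 m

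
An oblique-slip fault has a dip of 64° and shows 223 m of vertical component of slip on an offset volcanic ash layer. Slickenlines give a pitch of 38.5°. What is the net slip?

399 m

dip-slip = throw / sin(dip) = 223 / sin(64°) = 248.1 m
net slip = dip-slip / sin(rake) = 248.1 / sin(38.5°) = 399 m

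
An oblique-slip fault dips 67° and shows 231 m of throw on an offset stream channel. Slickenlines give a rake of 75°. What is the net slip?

dip-slip = throw / sin(dip) = 231 / sin(67°) = 250.9 m
net slip = dip-slip / sin(rake) = 250.9 / sin(75°) = 260 m

260 m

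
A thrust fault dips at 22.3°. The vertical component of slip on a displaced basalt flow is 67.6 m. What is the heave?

165 m

heave = throw / tan(dip) = 67.6 / tan(22.3°) = 165 m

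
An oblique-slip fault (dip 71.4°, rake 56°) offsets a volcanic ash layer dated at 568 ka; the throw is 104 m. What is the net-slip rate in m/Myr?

233 m/Myr

dip-slip = throw / sin(dip) = 104 / sin(71.4°) = 109.7 m
net slip = dip-slip / sin(rake) = 109.7 / sin(56°) = 132.4 m
rate = 132.4 m / 568 ka = 0.000233 m/yr = 233 m/Myr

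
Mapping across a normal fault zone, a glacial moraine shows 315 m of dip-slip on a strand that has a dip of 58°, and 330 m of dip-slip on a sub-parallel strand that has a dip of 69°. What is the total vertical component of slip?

throw_A = 315 × sin(58°) = 267.1 m
throw_B = 330 × sin(69°) = 308.1 m
total = 267.1 + 308.1 = 575 m

575 m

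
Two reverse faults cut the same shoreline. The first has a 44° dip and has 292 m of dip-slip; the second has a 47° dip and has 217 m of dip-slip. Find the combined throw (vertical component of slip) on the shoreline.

throw_A = 292 × sin(44°) = 202.8 m
throw_B = 217 × sin(47°) = 158.7 m
total = 202.8 + 158.7 = 362 m

362 m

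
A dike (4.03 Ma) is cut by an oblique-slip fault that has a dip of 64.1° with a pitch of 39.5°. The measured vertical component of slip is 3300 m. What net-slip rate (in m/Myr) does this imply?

dip-slip = throw / sin(dip) = 3300 / sin(64.1°) = 3668 m
net slip = dip-slip / sin(rake) = 3668 / sin(39.5°) = 5767 m
rate = 5767 m / 4.03 Ma = 0.00143 m/yr = 1430 m/Myr

1430 m/Myr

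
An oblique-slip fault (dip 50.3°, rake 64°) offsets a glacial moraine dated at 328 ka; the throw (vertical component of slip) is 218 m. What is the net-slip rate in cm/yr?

0.0961 cm/yr

dip-slip = throw / sin(dip) = 218 / sin(50.3°) = 283.3 m
net slip = dip-slip / sin(rake) = 283.3 / sin(64°) = 315.2 m
rate = 315.2 m / 328 ka = 0.000961 m/yr = 0.0961 cm/yr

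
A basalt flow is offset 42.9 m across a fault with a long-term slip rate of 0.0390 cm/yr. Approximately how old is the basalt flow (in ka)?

110 ka

age = offset / rate = 42.9 m / (0.0390 cm/yr) = 110000 yr = 110 ka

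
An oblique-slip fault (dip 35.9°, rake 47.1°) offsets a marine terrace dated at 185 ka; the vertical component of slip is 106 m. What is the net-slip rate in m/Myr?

1330 m/Myr

dip-slip = throw / sin(dip) = 106 / sin(35.9°) = 180.8 m
net slip = dip-slip / sin(rake) = 180.8 / sin(47.1°) = 246.8 m
rate = 246.8 m / 185 ka = 0.00133 m/yr = 1330 m/Myr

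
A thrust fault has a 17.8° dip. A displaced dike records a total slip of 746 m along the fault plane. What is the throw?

228 m

throw = dip-slip × sin(dip) = 746 m × sin(17.8°) = 228 m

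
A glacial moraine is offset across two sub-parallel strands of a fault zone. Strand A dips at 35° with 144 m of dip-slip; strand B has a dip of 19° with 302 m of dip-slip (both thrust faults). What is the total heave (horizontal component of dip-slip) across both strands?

404 m

heave_A = 144 × cos(35°) = 118 m
heave_B = 302 × cos(19°) = 285.5 m
total = 118 + 285.5 = 404 m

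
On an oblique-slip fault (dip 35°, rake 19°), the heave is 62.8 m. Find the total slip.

dip-slip = heave / cos(dip) = 62.8 / cos(35°) = 76.66 m
net slip = dip-slip / sin(rake) = 76.66 / sin(19°) = 235 m

235 m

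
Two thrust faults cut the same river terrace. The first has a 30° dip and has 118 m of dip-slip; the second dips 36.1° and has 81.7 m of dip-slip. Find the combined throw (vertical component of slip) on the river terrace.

throw_A = 118 × sin(30°) = 59 m
throw_B = 81.7 × sin(36.1°) = 48.14 m
total = 59 + 48.14 = 107 m

107 m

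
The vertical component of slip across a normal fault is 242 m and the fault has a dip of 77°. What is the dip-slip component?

248 m

dip-slip = throw / sin(dip) = 242 / sin(77°) = 248 m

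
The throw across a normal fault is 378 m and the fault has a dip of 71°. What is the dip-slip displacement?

400 m

dip-slip = throw / sin(dip) = 378 / sin(71°) = 400 m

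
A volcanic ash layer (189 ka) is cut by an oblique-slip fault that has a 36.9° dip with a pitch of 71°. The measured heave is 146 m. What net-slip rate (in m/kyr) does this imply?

dip-slip = heave / cos(dip) = 146 / cos(36.9°) = 182.6 m
net slip = dip-slip / sin(rake) = 182.6 / sin(71°) = 193.1 m
rate = 193.1 m / 189 ka = 0.00102 m/yr = 1.02 m/kyr

1.02 m/kyr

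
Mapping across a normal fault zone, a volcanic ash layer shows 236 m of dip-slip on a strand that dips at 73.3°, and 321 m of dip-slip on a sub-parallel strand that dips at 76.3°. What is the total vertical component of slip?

538 m

throw_A = 236 × sin(73.3°) = 226 m
throw_B = 321 × sin(76.3°) = 311.9 m
total = 226 + 311.9 = 538 m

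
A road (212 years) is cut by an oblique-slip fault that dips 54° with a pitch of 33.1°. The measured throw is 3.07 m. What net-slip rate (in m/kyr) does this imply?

32.8 m/kyr

dip-slip = throw / sin(dip) = 3.07 / sin(54°) = 3.795 m
net slip = dip-slip / sin(rake) = 3.795 / sin(33.1°) = 6.949 m
rate = 6.949 m / 212 years = 0.0328 m/yr = 32.8 m/kyr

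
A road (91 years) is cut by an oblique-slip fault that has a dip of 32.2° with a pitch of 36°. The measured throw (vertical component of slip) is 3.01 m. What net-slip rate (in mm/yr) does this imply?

dip-slip = throw / sin(dip) = 3.01 / sin(32.2°) = 5.649 m
net slip = dip-slip / sin(rake) = 5.649 / sin(36°) = 9.610 m
rate = 9.610 m / 91 years = 0.106 m/yr = 106 mm/yr

106 mm/yr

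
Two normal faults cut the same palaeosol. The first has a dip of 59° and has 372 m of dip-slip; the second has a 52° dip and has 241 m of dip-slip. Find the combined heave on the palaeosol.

heave_A = 372 × cos(59°) = 191.6 m
heave_B = 241 × cos(52°) = 148.4 m
total = 191.6 + 148.4 = 340 m

340 m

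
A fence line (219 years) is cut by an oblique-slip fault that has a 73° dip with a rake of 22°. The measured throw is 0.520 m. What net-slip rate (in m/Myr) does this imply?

dip-slip = throw / sin(dip) = 0.520 / sin(73°) = 0.5438 m
net slip = dip-slip / sin(rake) = 0.5438 / sin(22°) = 1.452 m
rate = 1.452 m / 219 years = 0.00663 m/yr = 6630 m/Myr

6630 m/Myr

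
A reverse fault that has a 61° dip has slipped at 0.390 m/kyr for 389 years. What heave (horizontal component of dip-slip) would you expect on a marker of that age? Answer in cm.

7.36 cm

dip-slip = rate × time = 0.390 m/kyr × 389 years = 0.1517 m
heave = dip-slip × cos(dip) = 0.1517 × cos(61°) = 0.0736 m = 7.36 cm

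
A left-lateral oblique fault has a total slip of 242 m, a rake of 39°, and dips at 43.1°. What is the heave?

dip-slip = net slip × sin(rake) = 242 m × sin(39°) = 152.3 m
heave = dip-slip × cos(dip) = 152.3 × cos(43.1°) = 111 m

111 m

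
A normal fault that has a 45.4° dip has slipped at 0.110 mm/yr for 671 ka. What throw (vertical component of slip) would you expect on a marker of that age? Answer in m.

52.6 m

dip-slip = rate × time = 0.110 mm/yr × 671 ka = 73.81 m
throw = dip-slip × sin(dip) = 73.81 × sin(45.4°) = 52.6 m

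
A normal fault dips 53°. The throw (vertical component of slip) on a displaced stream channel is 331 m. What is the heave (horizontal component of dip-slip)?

249 m

heave = throw / tan(dip) = 331 / tan(53°) = 249 m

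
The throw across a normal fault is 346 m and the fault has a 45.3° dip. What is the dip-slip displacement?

487 m

dip-slip = throw / sin(dip) = 346 / sin(45.3°) = 487 m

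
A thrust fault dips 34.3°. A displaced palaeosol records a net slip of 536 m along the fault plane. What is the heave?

443 m

heave = dip-slip × cos(dip) = 536 m × cos(34.3°) = 443 m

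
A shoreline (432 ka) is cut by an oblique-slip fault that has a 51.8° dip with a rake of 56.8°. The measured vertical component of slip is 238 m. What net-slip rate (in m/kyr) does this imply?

0.838 m/kyr

dip-slip = throw / sin(dip) = 238 / sin(51.8°) = 302.9 m
net slip = dip-slip / sin(rake) = 302.9 / sin(56.8°) = 361.9 m
rate = 361.9 m / 432 ka = 0.000838 m/yr = 0.838 m/kyr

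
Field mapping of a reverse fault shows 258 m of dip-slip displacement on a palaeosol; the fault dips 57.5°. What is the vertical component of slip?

throw = dip-slip × sin(dip) = 258 m × sin(57.5°) = 218 m

218 m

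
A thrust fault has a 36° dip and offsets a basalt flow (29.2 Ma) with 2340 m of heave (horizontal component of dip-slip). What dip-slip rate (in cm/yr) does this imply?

dip-slip = heave / cos(dip) = 2340 m / cos(36°) = 2892 m
rate = 2892 m / 29.2 Ma = 0.0000991 m/yr = 0.00991 cm/yr

0.00991 cm/yr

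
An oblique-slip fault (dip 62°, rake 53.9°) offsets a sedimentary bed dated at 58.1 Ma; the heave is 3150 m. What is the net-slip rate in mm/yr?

0.143 mm/yr

dip-slip = heave / cos(dip) = 3150 / cos(62°) = 6710 m
net slip = dip-slip / sin(rake) = 6710 / sin(53.9°) = 8304 m
rate = 8304 m / 58.1 Ma = 0.000143 m/yr = 0.143 mm/yr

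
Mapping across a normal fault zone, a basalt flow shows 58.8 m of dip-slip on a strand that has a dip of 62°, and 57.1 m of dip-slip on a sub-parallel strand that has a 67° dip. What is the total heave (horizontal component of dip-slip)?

heave_A = 58.8 × cos(62°) = 27.60 m
heave_B = 57.1 × cos(67°) = 22.31 m
total = 27.60 + 22.31 = 49.9 m

49.9 m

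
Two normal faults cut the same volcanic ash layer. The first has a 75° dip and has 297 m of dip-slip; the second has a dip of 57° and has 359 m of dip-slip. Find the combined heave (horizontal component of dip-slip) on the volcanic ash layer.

272 m

heave_A = 297 × cos(75°) = 76.87 m
heave_B = 359 × cos(57°) = 195.5 m
total = 76.87 + 195.5 = 272 m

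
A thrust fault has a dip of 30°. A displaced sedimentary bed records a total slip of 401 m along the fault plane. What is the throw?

throw = dip-slip × sin(dip) = 401 m × sin(30°) = 200 m

200 m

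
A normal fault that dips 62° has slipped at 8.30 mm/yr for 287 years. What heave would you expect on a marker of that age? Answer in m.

1.12 m

dip-slip = rate × time = 8.30 mm/yr × 287 years = 2.382 m
heave = dip-slip × cos(dip) = 2.382 × cos(62°) = 1.12 m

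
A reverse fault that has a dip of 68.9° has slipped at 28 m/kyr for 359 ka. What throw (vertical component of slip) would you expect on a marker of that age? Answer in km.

9.38 km

dip-slip = rate × time = 28 m/kyr × 359 ka = 10050 m
throw = dip-slip × sin(dip) = 10050 × sin(68.9°) = 9380 m = 9.38 km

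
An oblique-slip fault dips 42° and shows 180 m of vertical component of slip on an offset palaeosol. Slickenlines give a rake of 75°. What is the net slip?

278 m

dip-slip = throw / sin(dip) = 180 / sin(42°) = 269 m
net slip = dip-slip / sin(rake) = 269 / sin(75°) = 278 m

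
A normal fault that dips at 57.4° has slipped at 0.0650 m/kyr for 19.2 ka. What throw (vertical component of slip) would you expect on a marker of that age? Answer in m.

1.05 m

dip-slip = rate × time = 0.0650 m/kyr × 19.2 ka = 1.248 m
throw = dip-slip × sin(dip) = 1.248 × sin(57.4°) = 1.05 m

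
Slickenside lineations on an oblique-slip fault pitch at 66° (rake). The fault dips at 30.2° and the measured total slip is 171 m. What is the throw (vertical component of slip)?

dip-slip = net slip × sin(rake) = 171 m × sin(66°) = 156.2 m
throw = dip-slip × sin(dip) = 156.2 × sin(30.2°) = 78.6 m

78.6 m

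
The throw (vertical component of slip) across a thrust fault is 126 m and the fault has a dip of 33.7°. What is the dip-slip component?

dip-slip = throw / sin(dip) = 126 / sin(33.7°) = 227 m

227 m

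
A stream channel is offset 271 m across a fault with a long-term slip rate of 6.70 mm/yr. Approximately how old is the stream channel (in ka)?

40.4 ka

age = offset / rate = 271 m / (6.70 mm/yr) = 40400 yr = 40.4 ka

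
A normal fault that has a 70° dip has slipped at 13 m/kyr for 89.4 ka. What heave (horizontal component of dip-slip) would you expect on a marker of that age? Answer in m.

397 m

dip-slip = rate × time = 13 m/kyr × 89.4 ka = 1162 m
heave = dip-slip × cos(dip) = 1162 × cos(70°) = 397 m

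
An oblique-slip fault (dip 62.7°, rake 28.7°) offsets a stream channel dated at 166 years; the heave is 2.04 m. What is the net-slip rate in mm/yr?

dip-slip = heave / cos(dip) = 2.04 / cos(62.7°) = 4.448 m
net slip = dip-slip / sin(rake) = 4.448 / sin(28.7°) = 9.262 m
rate = 9.262 m / 166 years = 0.0558 m/yr = 55.8 mm/yr

55.8 mm/yr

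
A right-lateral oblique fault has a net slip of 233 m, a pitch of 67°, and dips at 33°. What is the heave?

180 m

dip-slip = net slip × sin(rake) = 233 m × sin(67°) = 214.5 m
heave = dip-slip × cos(dip) = 214.5 × cos(33°) = 180 m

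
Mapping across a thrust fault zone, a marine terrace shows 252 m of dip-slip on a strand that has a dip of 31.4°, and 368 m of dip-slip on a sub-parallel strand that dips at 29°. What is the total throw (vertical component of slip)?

throw_A = 252 × sin(31.4°) = 131.3 m
throw_B = 368 × sin(29°) = 178.4 m
total = 131.3 + 178.4 = 310 m

310 m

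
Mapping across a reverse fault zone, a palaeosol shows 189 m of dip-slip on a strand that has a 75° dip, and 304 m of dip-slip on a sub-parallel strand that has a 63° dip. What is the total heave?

heave_A = 189 × cos(75°) = 48.92 m
heave_B = 304 × cos(63°) = 138 m
total = 48.92 + 138 = 187 m

187 m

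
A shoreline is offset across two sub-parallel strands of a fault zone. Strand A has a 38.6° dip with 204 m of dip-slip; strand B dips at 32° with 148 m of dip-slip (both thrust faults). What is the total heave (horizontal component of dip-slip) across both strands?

heave_A = 204 × cos(38.6°) = 159.4 m
heave_B = 148 × cos(32°) = 125.5 m
total = 159.4 + 125.5 = 285 m

285 m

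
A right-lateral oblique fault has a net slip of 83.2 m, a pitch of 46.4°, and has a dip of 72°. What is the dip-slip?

dip-slip = net slip × sin(rake) = 83.2 m × sin(46.4°) = 60.3 m

60.3 m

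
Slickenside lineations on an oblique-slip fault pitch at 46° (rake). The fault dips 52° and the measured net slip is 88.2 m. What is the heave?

39.1 m

dip-slip = net slip × sin(rake) = 88.2 m × sin(46°) = 63.45 m
heave = dip-slip × cos(dip) = 63.45 × cos(52°) = 39.1 m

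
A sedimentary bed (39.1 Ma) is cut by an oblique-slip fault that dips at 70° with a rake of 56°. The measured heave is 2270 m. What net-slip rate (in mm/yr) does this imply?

0.205 mm/yr

dip-slip = heave / cos(dip) = 2270 / cos(70°) = 6637 m
net slip = dip-slip / sin(rake) = 6637 / sin(56°) = 8006 m
rate = 8006 m / 39.1 Ma = 0.000205 m/yr = 0.205 mm/yr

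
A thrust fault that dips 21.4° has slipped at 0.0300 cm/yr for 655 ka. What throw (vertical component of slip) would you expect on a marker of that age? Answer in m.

dip-slip = rate × time = 0.0300 cm/yr × 655 ka = 196.5 m
throw = dip-slip × sin(dip) = 196.5 × sin(21.4°) = 71.7 m

71.7 m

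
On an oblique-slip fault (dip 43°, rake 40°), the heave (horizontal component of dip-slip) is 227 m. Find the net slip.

483 m

dip-slip = heave / cos(dip) = 227 / cos(43°) = 310.4 m
net slip = dip-slip / sin(rake) = 310.4 / sin(40°) = 483 m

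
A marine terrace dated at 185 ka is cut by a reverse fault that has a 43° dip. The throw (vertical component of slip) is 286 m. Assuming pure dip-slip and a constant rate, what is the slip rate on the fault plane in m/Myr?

dip-slip = throw / sin(dip) = 286 m / sin(43°) = 419.4 m
rate = 419.4 m / 185 ka = 0.00227 m/yr = 2270 m/Myr

2270 m/Myr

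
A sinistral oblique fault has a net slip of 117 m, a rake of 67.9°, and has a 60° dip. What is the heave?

dip-slip = net slip × sin(rake) = 117 m × sin(67.9°) = 108.4 m
heave = dip-slip × cos(dip) = 108.4 × cos(60°) = 54.2 m

54.2 m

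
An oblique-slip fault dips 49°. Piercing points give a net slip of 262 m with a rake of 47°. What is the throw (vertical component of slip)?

dip-slip = net slip × sin(rake) = 262 m × sin(47°) = 191.6 m
throw = dip-slip × sin(dip) = 191.6 × sin(49°) = 145 m

145 m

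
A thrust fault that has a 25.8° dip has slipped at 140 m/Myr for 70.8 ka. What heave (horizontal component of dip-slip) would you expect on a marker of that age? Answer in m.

dip-slip = rate × time = 140 m/Myr × 70.8 ka = 9.912 m
heave = dip-slip × cos(dip) = 9.912 × cos(25.8°) = 8.92 m

8.92 m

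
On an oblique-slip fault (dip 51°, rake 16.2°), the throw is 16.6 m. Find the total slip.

76.6 m

dip-slip = throw / sin(dip) = 16.6 / sin(51°) = 21.36 m
net slip = dip-slip / sin(rake) = 21.36 / sin(16.2°) = 76.6 m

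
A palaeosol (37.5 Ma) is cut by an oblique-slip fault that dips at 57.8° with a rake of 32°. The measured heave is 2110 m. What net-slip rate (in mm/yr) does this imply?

dip-slip = heave / cos(dip) = 2110 / cos(57.8°) = 3960 m
net slip = dip-slip / sin(rake) = 3960 / sin(32°) = 7472 m
rate = 7472 m / 37.5 Ma = 0.000199 m/yr = 0.199 mm/yr

0.199 mm/yr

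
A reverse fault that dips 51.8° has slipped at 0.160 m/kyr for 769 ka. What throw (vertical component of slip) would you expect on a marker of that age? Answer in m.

96.7 m

dip-slip = rate × time = 0.160 m/kyr × 769 ka = 123 m
throw = dip-slip × sin(dip) = 123 × sin(51.8°) = 96.7 m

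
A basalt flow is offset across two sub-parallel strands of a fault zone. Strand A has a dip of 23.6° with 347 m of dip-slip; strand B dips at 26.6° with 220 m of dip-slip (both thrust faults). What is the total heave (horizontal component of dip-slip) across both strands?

heave_A = 347 × cos(23.6°) = 318 m
heave_B = 220 × cos(26.6°) = 196.7 m
total = 318 + 196.7 = 515 m

515 m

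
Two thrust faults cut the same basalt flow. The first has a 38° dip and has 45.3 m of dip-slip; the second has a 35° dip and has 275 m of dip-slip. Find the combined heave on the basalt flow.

heave_A = 45.3 × cos(38°) = 35.70 m
heave_B = 275 × cos(35°) = 225.3 m
total = 35.70 + 225.3 = 261 m

261 m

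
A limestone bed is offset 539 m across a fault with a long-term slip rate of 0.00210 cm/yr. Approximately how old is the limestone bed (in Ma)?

25.7 Ma

age = offset / rate = 539 m / (0.00210 cm/yr) = 2.57e+07 yr = 25.7 Ma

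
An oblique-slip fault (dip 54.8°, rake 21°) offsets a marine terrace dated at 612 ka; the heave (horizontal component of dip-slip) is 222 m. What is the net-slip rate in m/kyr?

dip-slip = heave / cos(dip) = 222 / cos(54.8°) = 385.1 m
net slip = dip-slip / sin(rake) = 385.1 / sin(21°) = 1075 m
rate = 1075 m / 612 ka = 0.00176 m/yr = 1.76 m/kyr

1.76 m/kyr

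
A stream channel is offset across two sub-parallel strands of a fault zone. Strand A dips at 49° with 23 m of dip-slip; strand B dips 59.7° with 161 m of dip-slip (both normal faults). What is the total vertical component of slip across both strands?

throw_A = 23 × sin(49°) = 17.36 m
throw_B = 161 × sin(59.7°) = 139 m
total = 17.36 + 139 = 156 m

156 m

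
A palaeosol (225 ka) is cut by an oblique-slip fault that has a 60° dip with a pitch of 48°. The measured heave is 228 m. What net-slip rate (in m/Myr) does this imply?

dip-slip = heave / cos(dip) = 228 / cos(60°) = 456 m
net slip = dip-slip / sin(rake) = 456 / sin(48°) = 613.6 m
rate = 613.6 m / 225 ka = 0.00273 m/yr = 2730 m/Myr

2730 m/Myr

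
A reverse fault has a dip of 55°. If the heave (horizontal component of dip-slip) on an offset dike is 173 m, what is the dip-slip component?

dip-slip = heave / cos(dip) = 173 / cos(55°) = 302 m

302 m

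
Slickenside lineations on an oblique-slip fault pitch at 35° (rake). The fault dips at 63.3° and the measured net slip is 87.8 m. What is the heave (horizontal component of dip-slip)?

22.6 m

dip-slip = net slip × sin(rake) = 87.8 m × sin(35°) = 50.36 m
heave = dip-slip × cos(dip) = 50.36 × cos(63.3°) = 22.6 m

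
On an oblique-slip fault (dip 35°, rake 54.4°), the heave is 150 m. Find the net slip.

dip-slip = heave / cos(dip) = 150 / cos(35°) = 183.1 m
net slip = dip-slip / sin(rake) = 183.1 / sin(54.4°) = 225 m

225 m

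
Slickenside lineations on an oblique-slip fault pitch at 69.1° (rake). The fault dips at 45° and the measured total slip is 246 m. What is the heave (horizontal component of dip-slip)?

dip-slip = net slip × sin(rake) = 246 m × sin(69.1°) = 229.8 m
heave = dip-slip × cos(dip) = 229.8 × cos(45°) = 163 m

163 m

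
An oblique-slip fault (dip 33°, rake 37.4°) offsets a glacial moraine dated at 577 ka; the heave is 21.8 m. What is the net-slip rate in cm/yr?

0.00742 cm/yr

dip-slip = heave / cos(dip) = 21.8 / cos(33°) = 25.99 m
net slip = dip-slip / sin(rake) = 25.99 / sin(37.4°) = 42.80 m
rate = 42.80 m / 577 ka = 0.0000742 m/yr = 0.00742 cm/yr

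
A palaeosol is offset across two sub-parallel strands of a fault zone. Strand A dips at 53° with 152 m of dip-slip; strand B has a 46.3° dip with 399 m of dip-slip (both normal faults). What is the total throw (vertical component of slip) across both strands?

410 m

throw_A = 152 × sin(53°) = 121.4 m
throw_B = 399 × sin(46.3°) = 288.5 m
total = 121.4 + 288.5 = 410 m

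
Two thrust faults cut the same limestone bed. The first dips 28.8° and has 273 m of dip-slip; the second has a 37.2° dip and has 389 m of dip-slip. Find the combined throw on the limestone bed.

367 m

throw_A = 273 × sin(28.8°) = 131.5 m
throw_B = 389 × sin(37.2°) = 235.2 m
total = 131.5 + 235.2 = 367 m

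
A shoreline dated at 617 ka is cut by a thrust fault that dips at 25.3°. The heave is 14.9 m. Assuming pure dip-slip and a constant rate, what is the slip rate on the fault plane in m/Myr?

26.7 m/Myr

dip-slip = heave / cos(dip) = 14.9 m / cos(25.3°) = 16.48 m
rate = 16.48 m / 617 ka = 0.0000267 m/yr = 26.7 m/Myr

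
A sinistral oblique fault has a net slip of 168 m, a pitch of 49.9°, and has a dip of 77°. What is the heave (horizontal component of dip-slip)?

dip-slip = net slip × sin(rake) = 168 m × sin(49.9°) = 128.5 m
heave = dip-slip × cos(dip) = 128.5 × cos(77°) = 28.9 m

28.9 m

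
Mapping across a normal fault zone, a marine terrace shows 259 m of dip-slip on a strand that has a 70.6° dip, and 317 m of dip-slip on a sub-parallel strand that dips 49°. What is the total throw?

484 m

throw_A = 259 × sin(70.6°) = 244.3 m
throw_B = 317 × sin(49°) = 239.2 m
total = 244.3 + 239.2 = 484 m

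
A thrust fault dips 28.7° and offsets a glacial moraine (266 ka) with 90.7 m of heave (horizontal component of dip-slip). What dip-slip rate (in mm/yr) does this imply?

dip-slip = heave / cos(dip) = 90.7 m / cos(28.7°) = 103.4 m
rate = 103.4 m / 266 ka = 0.000389 m/yr = 0.389 mm/yr

0.389 mm/yr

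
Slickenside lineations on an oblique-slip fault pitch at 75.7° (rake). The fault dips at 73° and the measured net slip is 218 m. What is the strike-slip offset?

53.8 m

strike-slip = net slip × cos(rake) = 218 m × cos(75.7°) = 53.8 m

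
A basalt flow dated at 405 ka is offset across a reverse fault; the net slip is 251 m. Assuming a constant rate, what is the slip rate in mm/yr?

rate = 251 m / 405 ka = 0.000620 m/yr = 0.620 mm/yr

0.620 mm/yr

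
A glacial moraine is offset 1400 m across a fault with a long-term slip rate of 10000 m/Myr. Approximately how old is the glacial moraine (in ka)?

140 ka

age = offset / rate = 1400 m / (10000 m/Myr) = 140000 yr = 140 ka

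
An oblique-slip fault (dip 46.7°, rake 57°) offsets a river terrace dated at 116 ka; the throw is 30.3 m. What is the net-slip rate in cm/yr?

0.0428 cm/yr

dip-slip = throw / sin(dip) = 30.3 / sin(46.7°) = 41.63 m
net slip = dip-slip / sin(rake) = 41.63 / sin(57°) = 49.64 m
rate = 49.64 m / 116 ka = 0.000428 m/yr = 0.0428 cm/yr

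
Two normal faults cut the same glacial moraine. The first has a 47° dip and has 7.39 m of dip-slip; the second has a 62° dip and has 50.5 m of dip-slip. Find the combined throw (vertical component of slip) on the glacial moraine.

throw_A = 7.39 × sin(47°) = 5.405 m
throw_B = 50.5 × sin(62°) = 44.59 m
total = 5.405 + 44.59 = 50 m

50 m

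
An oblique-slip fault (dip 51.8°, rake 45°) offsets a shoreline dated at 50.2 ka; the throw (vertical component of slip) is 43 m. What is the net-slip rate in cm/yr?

dip-slip = throw / sin(dip) = 43 / sin(51.8°) = 54.72 m
net slip = dip-slip / sin(rake) = 54.72 / sin(45°) = 77.38 m
rate = 77.38 m / 50.2 ka = 0.00154 m/yr = 0.154 cm/yr

0.154 cm/yr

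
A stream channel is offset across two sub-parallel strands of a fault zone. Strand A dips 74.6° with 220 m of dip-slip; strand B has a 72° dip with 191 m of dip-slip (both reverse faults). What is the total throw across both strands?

throw_A = 220 × sin(74.6°) = 212.1 m
throw_B = 191 × sin(72°) = 181.7 m
total = 212.1 + 181.7 = 394 m

394 m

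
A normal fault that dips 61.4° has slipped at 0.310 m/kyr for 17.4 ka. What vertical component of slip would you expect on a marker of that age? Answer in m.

dip-slip = rate × time = 0.310 m/kyr × 17.4 ka = 5.394 m
throw = dip-slip × sin(dip) = 5.394 × sin(61.4°) = 4.74 m

4.74 m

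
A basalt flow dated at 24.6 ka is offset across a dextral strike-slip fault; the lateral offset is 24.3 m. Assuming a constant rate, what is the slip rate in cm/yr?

0.0988 cm/yr

rate = 24.3 m / 24.6 ka = 0.000988 m/yr = 0.0988 cm/yr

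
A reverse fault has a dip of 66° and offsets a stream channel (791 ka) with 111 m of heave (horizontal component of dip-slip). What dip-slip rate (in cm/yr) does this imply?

dip-slip = heave / cos(dip) = 111 m / cos(66°) = 272.9 m
rate = 272.9 m / 791 ka = 0.000345 m/yr = 0.0345 cm/yr

0.0345 cm/yr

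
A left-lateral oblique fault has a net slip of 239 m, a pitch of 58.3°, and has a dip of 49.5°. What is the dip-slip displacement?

dip-slip = net slip × sin(rake) = 239 m × sin(58.3°) = 203 m

203 m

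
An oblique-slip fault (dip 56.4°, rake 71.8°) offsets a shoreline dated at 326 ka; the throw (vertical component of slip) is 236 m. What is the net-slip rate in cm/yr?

dip-slip = throw / sin(dip) = 236 / sin(56.4°) = 283.3 m
net slip = dip-slip / sin(rake) = 283.3 / sin(71.8°) = 298.3 m
rate = 298.3 m / 326 ka = 0.000915 m/yr = 0.0915 cm/yr

0.0915 cm/yr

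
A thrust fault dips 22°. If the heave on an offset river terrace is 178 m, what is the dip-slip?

192 m

dip-slip = heave / cos(dip) = 178 / cos(22°) = 192 m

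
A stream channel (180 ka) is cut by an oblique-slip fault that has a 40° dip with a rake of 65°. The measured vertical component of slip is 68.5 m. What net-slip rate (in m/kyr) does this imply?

0.653 m/kyr

dip-slip = throw / sin(dip) = 68.5 / sin(40°) = 106.6 m
net slip = dip-slip / sin(rake) = 106.6 / sin(65°) = 117.6 m
rate = 117.6 m / 180 ka = 0.000653 m/yr = 0.653 m/kyr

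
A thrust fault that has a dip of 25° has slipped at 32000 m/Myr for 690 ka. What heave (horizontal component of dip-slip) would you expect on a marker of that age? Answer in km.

dip-slip = rate × time = 32000 m/Myr × 690 ka = 22080 m
heave = dip-slip × cos(dip) = 22080 × cos(25°) = 20000 m = 20 km

20 km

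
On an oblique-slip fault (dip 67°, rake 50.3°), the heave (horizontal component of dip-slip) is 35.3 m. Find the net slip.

dip-slip = heave / cos(dip) = 35.3 / cos(67°) = 90.34 m
net slip = dip-slip / sin(rake) = 90.34 / sin(50.3°) = 117 m

117 m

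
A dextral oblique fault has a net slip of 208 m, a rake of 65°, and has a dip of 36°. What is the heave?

dip-slip = net slip × sin(rake) = 208 m × sin(65°) = 188.5 m
heave = dip-slip × cos(dip) = 188.5 × cos(36°) = 153 m

153 m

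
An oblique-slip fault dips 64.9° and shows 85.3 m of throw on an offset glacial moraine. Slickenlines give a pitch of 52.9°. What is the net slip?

118 m

dip-slip = throw / sin(dip) = 85.3 / sin(64.9°) = 94.19 m
net slip = dip-slip / sin(rake) = 94.19 / sin(52.9°) = 118 m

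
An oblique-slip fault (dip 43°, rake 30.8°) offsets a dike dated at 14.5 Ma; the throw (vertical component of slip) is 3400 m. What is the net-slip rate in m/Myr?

671 m/Myr

dip-slip = throw / sin(dip) = 3400 / sin(43°) = 4985 m
net slip = dip-slip / sin(rake) = 4985 / sin(30.8°) = 9736 m
rate = 9736 m / 14.5 Ma = 0.000671 m/yr = 671 m/Myr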